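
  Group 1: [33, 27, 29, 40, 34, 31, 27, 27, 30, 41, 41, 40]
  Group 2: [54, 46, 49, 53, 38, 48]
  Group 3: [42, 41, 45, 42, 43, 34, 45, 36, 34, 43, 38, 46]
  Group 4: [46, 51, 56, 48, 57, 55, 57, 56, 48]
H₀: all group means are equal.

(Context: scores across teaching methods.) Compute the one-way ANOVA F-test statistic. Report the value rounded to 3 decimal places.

Group means [33.33, 48.00, 40.75, 52.67], grand mean 42.333
SSB = Σnᵢ(x̄ᵢ−x̄)² = 2155.750; SSW = ΣΣ(x−x̄ᵢ)² = 882.917
MSB = 2155.750/3 = 718.5833; MSW = 882.917/35 = 25.2262
F = MSB/MSW = 28.4856
df = (3, 35)

test statistic = 28.486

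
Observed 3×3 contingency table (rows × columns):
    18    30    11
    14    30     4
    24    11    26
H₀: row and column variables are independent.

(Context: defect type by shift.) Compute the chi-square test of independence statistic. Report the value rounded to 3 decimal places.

Row totals [59, 48, 61], col totals [56, 71, 41], n=168
χ² = (18−19.67)²/19.67 + (30−24.93)²/24.93 + (11−14.40)²/14.40 + (14−16.00)²/16.00 + (30−20.29)²/20.29 + (4−11.71)²/11.71 + (24−20.33)²/20.33 + (11−25.78)²/25.78 + (26−14.89)²/14.89 = 29.3851
df = 4

test statistic = 29.385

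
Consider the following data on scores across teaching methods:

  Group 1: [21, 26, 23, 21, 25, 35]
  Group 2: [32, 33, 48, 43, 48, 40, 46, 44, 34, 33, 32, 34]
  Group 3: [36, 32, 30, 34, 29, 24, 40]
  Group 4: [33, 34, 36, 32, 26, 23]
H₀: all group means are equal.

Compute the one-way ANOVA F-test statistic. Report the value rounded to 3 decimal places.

Group means [25.17, 38.92, 32.14, 30.67], grand mean 33.129
SSB = Σnᵢ(x̄ᵢ−x̄)² = 825.543; SSW = ΣΣ(x−x̄ᵢ)² = 897.940
MSB = 825.543/3 = 275.1811; MSW = 897.940/27 = 33.2571
F = MSB/MSW = 8.2744
df = (3, 27)

test statistic = 8.274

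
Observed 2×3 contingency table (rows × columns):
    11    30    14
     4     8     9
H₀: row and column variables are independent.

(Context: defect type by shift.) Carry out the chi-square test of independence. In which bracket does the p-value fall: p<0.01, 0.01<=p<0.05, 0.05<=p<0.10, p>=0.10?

Row totals [55, 21], col totals [15, 38, 23], n=76
χ² = (11−10.86)²/10.86 + (30−27.50)²/27.50 + (14−16.64)²/16.64 + (4−4.14)²/4.14 + (8−10.50)²/10.50 + (9−6.36)²/6.36 = 2.3503
df = 2
p-value (upper-tail) = 0.30877
→ bracket: p>=0.10

p-value bracket: p>=0.10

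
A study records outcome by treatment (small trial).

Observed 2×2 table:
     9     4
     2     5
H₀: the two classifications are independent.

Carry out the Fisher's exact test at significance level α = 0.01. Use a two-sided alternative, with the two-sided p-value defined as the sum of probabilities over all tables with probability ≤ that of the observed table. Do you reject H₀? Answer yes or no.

reject H₀: no

Margins: r₁=13, r₂=7, c₁=11, c₂=9, n=20
p_obs = C(13,9)·C(7,2)/C(20,11); sum pmf over tables with pmf ≤ p_obs
p-value (two-sided) = 0.15967
At α=0.01: p ≥ α → fail to reject H₀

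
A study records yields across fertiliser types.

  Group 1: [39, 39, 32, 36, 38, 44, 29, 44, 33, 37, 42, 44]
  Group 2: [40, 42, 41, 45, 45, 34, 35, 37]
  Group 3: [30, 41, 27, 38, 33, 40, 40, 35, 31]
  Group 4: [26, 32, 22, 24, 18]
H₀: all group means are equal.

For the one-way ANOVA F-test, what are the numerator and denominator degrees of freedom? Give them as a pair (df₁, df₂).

degrees of freedom = [3, 30]

k = 4 groups, N = 34 total
df = (k−1, N−k) = (4−1, 34−4) = (3, 30)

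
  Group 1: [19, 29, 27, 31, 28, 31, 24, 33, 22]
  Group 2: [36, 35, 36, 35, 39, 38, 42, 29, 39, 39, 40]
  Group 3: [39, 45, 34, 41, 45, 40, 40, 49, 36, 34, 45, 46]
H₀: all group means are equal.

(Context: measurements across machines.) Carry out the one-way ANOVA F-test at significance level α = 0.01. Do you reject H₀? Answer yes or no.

Group means [27.11, 37.09, 41.17], grand mean 35.812
SSB = Σnᵢ(x̄ᵢ−x̄)² = 1043.410; SSW = ΣΣ(x−x̄ᵢ)² = 557.465
MSB = 1043.410/2 = 521.7052; MSW = 557.465/29 = 19.2229
F = MSB/MSW = 27.1397
df = (2, 29)
p-value (upper-tail) = 0.00000
At α=0.01: p < α → reject H₀

reject H₀: yes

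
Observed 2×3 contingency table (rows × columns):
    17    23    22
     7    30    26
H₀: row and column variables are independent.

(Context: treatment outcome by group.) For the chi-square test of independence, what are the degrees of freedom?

degrees of freedom = 2

df = (r−1)(c−1) = (2−1)·(3−1) = 2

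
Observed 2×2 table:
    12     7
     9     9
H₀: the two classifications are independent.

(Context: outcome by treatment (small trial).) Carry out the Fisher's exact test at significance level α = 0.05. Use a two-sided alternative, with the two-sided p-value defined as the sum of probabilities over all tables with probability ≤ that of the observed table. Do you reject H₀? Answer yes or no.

reject H₀: no

Margins: r₁=19, r₂=18, c₁=21, c₂=16, n=37
p_obs = C(19,12)·C(18,9)/C(37,21); sum pmf over tables with pmf ≤ p_obs
p-value (two-sided) = 0.51481
At α=0.05: p ≥ α → fail to reject H₀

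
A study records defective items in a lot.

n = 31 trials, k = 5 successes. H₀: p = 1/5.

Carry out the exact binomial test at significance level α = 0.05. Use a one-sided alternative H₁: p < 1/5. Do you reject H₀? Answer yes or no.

Exact binomial: n=31, k=5, p₀=1/5=0.2000
P(X≤5) from Σ C(n,i)·p₀^i·(1−p₀)^(n−i)
p-value (one-sided, H₁ less) = 0.39306
At α=0.05: p ≥ α → fail to reject H₀

reject H₀: no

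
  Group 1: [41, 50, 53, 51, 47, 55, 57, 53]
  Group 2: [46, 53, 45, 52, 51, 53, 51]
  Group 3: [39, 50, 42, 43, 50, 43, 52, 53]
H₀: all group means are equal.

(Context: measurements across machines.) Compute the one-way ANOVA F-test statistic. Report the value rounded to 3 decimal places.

Group means [50.88, 50.14, 46.50], grand mean 49.130
SSB = Σnᵢ(x̄ᵢ−x̄)² = 86.877; SSW = ΣΣ(x−x̄ᵢ)² = 439.732
MSB = 86.877/2 = 43.4383; MSW = 439.732/20 = 21.9866
F = MSB/MSW = 1.9757
df = (2, 20)

test statistic = 1.976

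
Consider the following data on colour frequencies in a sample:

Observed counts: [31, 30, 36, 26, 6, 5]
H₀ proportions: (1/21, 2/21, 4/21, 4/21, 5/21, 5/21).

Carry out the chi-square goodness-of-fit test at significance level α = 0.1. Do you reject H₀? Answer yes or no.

reject H₀: yes

n = 134; E_i = n·p_i = [6.38, 12.76, 25.52, 25.52, 31.90, 31.90]
χ² = (31−6.38)²/6.38 + (30−12.76)²/12.76 + (36−25.52)²/25.52 + (26−25.52)²/25.52 + (6−31.90)²/31.90 + (5−31.90)²/31.90 = 166.3000
df = 5
p-value (upper-tail) = 0.00000
At α=0.1: p < α → reject H₀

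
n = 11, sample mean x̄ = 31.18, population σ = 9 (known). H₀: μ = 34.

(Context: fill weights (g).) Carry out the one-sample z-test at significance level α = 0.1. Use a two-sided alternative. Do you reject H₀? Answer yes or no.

reject H₀: no

SE = σ/√n = 9/√11 = 2.7136
z = (x̄−μ₀)/SE = (31.18−34)/2.7136 = -1.0392
p-value (two-sided) = 0.29871
At α=0.1: p ≥ α → fail to reject H₀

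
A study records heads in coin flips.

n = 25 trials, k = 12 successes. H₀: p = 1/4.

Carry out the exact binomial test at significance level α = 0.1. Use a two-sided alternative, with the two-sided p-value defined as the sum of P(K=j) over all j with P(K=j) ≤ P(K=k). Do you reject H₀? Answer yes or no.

Exact binomial: n=25, k=12, p₀=1/4=0.2500
P(X=j) = C(n,j)·p₀^j·(1−p₀)^(n−j); p = Σ P(X=j) over j with P(X=j) ≤ P(X=12)
p-value (two-sided) = 0.01776
At α=0.1: p < α → reject H₀

reject H₀: yes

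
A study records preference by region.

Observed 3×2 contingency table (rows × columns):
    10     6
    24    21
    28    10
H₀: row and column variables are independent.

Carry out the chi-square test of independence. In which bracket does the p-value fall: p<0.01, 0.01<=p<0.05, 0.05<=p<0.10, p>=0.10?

Row totals [16, 45, 38], col totals [62, 37], n=99
χ² = (10−10.02)²/10.02 + (6−5.98)²/5.98 + (24−28.18)²/28.18 + (21−16.82)²/16.82 + (28−23.80)²/23.80 + (10−14.20)²/14.20 = 3.6457
df = 2
p-value (upper-tail) = 0.16157
→ bracket: p>=0.10

p-value bracket: p>=0.10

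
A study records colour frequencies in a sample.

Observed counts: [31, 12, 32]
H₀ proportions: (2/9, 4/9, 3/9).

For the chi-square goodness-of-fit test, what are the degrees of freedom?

degrees of freedom = 2

df = k − 1 = 3 − 1 = 2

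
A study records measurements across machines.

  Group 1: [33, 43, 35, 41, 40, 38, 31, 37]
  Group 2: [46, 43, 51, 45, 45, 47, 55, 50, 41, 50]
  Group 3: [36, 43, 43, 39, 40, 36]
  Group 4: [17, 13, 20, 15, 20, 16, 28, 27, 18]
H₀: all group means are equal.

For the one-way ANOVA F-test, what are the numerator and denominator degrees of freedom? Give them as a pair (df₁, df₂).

degrees of freedom = [3, 29]

k = 4 groups, N = 33 total
df = (k−1, N−k) = (4−1, 33−4) = (3, 29)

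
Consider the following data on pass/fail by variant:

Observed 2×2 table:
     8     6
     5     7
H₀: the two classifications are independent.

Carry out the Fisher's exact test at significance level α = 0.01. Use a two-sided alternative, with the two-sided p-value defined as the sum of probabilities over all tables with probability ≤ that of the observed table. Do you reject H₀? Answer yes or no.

Margins: r₁=14, r₂=12, c₁=13, c₂=13, n=26
p_obs = C(14,8)·C(12,5)/C(26,13); sum pmf over tables with pmf ≤ p_obs
p-value (two-sided) = 0.69510
At α=0.01: p ≥ α → fail to reject H₀

reject H₀: no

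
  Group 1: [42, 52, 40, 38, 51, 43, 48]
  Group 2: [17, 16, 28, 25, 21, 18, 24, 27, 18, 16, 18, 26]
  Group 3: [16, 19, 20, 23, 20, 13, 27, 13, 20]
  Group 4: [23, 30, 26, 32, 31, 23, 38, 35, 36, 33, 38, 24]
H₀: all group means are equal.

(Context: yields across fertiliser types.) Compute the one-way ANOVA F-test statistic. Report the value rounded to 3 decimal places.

test statistic = 43.958

Group means [44.86, 21.17, 19.00, 30.75], grand mean 27.700
SSB = Σnᵢ(x̄ᵢ−x̄)² = 3365.626; SSW = ΣΣ(x−x̄ᵢ)² = 918.774
MSB = 3365.626/3 = 1121.8754; MSW = 918.774/36 = 25.5215
F = MSB/MSW = 43.9581
df = (3, 36)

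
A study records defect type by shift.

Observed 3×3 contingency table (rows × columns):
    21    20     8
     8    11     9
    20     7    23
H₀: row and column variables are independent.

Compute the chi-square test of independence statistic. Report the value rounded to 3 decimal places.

test statistic = 14.909

Row totals [49, 28, 50], col totals [49, 38, 40], n=127
χ² = (21−18.91)²/18.91 + (20−14.66)²/14.66 + (8−15.43)²/15.43 + (8−10.80)²/10.80 + (11−8.38)²/8.38 + (9−8.82)²/8.82 + (20−19.29)²/19.29 + (7−14.96)²/14.96 + (23−15.75)²/15.75 = 14.9091
df = 4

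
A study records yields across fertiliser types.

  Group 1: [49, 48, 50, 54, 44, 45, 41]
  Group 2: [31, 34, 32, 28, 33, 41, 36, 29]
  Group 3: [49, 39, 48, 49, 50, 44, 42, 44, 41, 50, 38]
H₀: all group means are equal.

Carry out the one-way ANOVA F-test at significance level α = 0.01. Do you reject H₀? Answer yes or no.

Group means [47.29, 33.00, 44.91], grand mean 41.885
SSB = Σnᵢ(x̄ᵢ−x̄)² = 936.316; SSW = ΣΣ(x−x̄ᵢ)² = 434.338
MSB = 936.316/2 = 468.1581; MSW = 434.338/23 = 18.8842
F = MSB/MSW = 24.7909
df = (2, 23)
p-value (upper-tail) = 0.00000
At α=0.01: p < α → reject H₀

reject H₀: yes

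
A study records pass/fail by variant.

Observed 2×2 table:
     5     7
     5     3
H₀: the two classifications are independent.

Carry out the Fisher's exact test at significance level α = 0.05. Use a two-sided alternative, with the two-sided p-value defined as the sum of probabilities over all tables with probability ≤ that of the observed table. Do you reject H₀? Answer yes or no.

reject H₀: no

Margins: r₁=12, r₂=8, c₁=10, c₂=10, n=20
p_obs = C(12,5)·C(8,5)/C(20,10); sum pmf over tables with pmf ≤ p_obs
p-value (two-sided) = 0.64992
At α=0.05: p ≥ α → fail to reject H₀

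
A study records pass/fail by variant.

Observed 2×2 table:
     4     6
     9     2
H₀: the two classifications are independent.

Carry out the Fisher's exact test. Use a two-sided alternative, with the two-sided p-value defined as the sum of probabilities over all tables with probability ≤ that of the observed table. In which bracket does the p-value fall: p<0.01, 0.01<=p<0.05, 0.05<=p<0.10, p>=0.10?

Margins: r₁=10, r₂=11, c₁=13, c₂=8, n=21
p_obs = C(10,4)·C(11,9)/C(21,13); sum pmf over tables with pmf ≤ p_obs
p-value (two-sided) = 0.08050
→ bracket: 0.05<=p<0.10

p-value bracket: 0.05<=p<0.10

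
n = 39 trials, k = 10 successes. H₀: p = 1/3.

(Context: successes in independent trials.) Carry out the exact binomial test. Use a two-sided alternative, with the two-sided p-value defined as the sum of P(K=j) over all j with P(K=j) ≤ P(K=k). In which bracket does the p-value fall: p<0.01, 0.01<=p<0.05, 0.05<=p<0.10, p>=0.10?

Exact binomial: n=39, k=10, p₀=1/3=0.3333
P(X=j) = C(n,j)·p₀^j·(1−p₀)^(n−j); p = Σ P(X=j) over j with P(X=j) ≤ P(X=10)
p-value (two-sided) = 0.39598
→ bracket: p>=0.10

p-value bracket: p>=0.10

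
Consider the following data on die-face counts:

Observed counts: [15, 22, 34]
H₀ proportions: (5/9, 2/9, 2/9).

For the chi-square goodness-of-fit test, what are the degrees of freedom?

degrees of freedom = 2

df = k − 1 = 3 − 1 = 2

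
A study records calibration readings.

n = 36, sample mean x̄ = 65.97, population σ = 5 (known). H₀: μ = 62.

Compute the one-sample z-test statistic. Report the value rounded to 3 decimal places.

SE = σ/√n = 5/√36 = 0.8333
z = (x̄−μ₀)/SE = (65.97−62)/0.8333 = 4.7640

test statistic = 4.764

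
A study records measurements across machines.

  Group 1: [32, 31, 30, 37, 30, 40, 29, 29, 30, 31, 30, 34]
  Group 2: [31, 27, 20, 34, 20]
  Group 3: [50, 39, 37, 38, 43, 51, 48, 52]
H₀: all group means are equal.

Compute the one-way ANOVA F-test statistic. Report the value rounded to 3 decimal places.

Group means [31.92, 26.40, 44.75], grand mean 34.920
SSB = Σnᵢ(x̄ᵢ−x̄)² = 1244.223; SSW = ΣΣ(x−x̄ᵢ)² = 561.617
MSB = 1244.223/2 = 622.1117; MSW = 561.617/22 = 25.5280
F = MSB/MSW = 24.3697
df = (2, 22)

test statistic = 24.370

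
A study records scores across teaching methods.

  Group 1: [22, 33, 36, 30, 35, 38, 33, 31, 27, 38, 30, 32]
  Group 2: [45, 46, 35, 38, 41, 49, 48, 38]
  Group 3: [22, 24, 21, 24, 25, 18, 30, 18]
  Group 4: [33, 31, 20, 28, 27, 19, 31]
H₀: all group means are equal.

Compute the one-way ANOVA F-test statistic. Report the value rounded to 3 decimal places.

Group means [32.08, 42.50, 22.75, 27.00], grand mean 31.314
SSB = Σnᵢ(x̄ᵢ−x̄)² = 1725.126; SSW = ΣΣ(x−x̄ᵢ)² = 714.417
MSB = 1725.126/3 = 575.0421; MSW = 714.417/31 = 23.0457
F = MSB/MSW = 24.9523
df = (3, 31)

test statistic = 24.952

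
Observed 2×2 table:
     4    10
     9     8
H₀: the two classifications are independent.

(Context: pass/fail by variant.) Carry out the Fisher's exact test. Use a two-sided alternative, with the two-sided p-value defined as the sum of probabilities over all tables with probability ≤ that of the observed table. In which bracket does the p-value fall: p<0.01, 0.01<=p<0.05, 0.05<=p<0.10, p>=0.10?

Margins: r₁=14, r₂=17, c₁=13, c₂=18, n=31
p_obs = C(14,4)·C(17,9)/C(31,13); sum pmf over tables with pmf ≤ p_obs
p-value (two-sided) = 0.27494
→ bracket: p>=0.10

p-value bracket: p>=0.10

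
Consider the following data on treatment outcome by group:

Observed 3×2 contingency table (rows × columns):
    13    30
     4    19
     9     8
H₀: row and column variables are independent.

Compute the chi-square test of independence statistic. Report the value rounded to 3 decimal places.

Row totals [43, 23, 17], col totals [26, 57], n=83
χ² = (13−13.47)²/13.47 + (30−29.53)²/29.53 + (4−7.20)²/7.20 + (19−15.80)²/15.80 + (9−5.33)²/5.33 + (8−11.67)²/11.67 = 5.7920
df = 2

test statistic = 5.792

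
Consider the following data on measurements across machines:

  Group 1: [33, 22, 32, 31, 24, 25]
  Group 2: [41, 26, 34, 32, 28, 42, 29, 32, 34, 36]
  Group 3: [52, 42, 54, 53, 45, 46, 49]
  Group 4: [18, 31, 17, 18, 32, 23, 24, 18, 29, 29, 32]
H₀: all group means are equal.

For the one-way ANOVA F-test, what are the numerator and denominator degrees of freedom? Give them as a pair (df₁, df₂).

degrees of freedom = [3, 30]

k = 4 groups, N = 34 total
df = (k−1, N−k) = (4−1, 34−4) = (3, 30)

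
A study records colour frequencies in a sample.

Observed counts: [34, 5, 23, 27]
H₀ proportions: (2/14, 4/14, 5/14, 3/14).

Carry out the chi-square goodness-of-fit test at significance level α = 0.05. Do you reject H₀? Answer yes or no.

n = 89; E_i = n·p_i = [12.71, 25.43, 31.79, 19.07]
χ² = (34−12.71)²/12.71 + (5−25.43)²/25.43 + (23−31.79)²/31.79 + (27−19.07)²/19.07 = 57.7719
df = 3
p-value (upper-tail) = 0.00000
At α=0.05: p < α → reject H₀

reject H₀: yes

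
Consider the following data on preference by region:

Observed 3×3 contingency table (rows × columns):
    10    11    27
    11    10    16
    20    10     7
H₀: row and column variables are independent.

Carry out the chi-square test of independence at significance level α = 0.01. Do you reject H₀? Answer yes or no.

reject H₀: yes

Row totals [48, 37, 37], col totals [41, 31, 50], n=122
χ² = (10−16.13)²/16.13 + (11−12.20)²/12.20 + (27−19.67)²/19.67 + (11−12.43)²/12.43 + (10−9.40)²/9.40 + (16−15.16)²/15.16 + (20−12.43)²/12.43 + (10−9.40)²/9.40 + (7−15.16)²/15.16 = 14.4636
df = 4
p-value (upper-tail) = 0.00595
At α=0.01: p < α → reject H₀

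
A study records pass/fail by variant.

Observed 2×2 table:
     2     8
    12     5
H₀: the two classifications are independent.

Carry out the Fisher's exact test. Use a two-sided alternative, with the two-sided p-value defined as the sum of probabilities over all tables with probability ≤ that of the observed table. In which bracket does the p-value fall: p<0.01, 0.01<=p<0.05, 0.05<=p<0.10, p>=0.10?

Margins: r₁=10, r₂=17, c₁=14, c₂=13, n=27
p_obs = C(10,2)·C(17,12)/C(27,14); sum pmf over tables with pmf ≤ p_obs
p-value (two-sided) = 0.01831
→ bracket: 0.01<=p<0.05

p-value bracket: 0.01<=p<0.05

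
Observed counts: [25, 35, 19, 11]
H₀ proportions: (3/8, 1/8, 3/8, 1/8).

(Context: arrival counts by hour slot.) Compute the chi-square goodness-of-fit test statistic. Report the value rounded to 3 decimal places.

test statistic = 58.859

n = 90; E_i = n·p_i = [33.75, 11.25, 33.75, 11.25]
χ² = (25−33.75)²/33.75 + (35−11.25)²/11.25 + (19−33.75)²/33.75 + (11−11.25)²/11.25 = 58.8593
df = 3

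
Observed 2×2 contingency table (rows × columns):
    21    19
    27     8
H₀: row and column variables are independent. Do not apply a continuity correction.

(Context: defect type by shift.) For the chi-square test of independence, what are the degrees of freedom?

df = (r−1)(c−1) = (2−1)·(2−1) = 1

degrees of freedom = 1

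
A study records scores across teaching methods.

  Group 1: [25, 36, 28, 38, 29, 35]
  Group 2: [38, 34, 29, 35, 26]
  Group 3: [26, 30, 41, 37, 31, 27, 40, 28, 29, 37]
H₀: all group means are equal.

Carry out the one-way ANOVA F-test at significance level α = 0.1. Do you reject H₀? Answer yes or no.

Group means [31.83, 32.40, 32.60], grand mean 32.333
SSB = Σnᵢ(x̄ᵢ−x̄)² = 2.233; SSW = ΣΣ(x−x̄ᵢ)² = 510.433
MSB = 2.233/2 = 1.1167; MSW = 510.433/18 = 28.3574
F = MSB/MSW = 0.0394
df = (2, 18)
p-value (upper-tail) = 0.96147
At α=0.1: p ≥ α → fail to reject H₀

reject H₀: no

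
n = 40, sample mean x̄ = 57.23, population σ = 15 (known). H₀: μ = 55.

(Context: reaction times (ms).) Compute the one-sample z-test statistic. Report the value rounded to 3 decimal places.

test statistic = 0.940

SE = σ/√n = 15/√40 = 2.3717
z = (x̄−μ₀)/SE = (57.23−55)/2.3717 = 0.9403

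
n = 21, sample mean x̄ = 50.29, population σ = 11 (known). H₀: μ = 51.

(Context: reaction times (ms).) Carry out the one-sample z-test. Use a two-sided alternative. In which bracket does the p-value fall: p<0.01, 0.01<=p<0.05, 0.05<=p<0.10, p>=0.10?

p-value bracket: p>=0.10

SE = σ/√n = 11/√21 = 2.4004
z = (x̄−μ₀)/SE = (50.29−51)/2.4004 = -0.2958
p-value (two-sided) = 0.76739
→ bracket: p>=0.10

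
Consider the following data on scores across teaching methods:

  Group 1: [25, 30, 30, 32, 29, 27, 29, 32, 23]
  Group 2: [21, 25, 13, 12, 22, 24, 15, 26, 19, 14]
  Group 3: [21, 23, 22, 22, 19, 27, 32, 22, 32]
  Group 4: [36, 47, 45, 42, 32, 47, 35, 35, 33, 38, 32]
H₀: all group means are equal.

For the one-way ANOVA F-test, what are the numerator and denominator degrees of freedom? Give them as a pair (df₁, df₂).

k = 4 groups, N = 39 total
df = (k−1, N−k) = (4−1, 39−4) = (3, 35)

degrees of freedom = [3, 35]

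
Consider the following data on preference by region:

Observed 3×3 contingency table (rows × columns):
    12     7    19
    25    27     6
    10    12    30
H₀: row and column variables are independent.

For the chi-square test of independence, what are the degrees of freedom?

degrees of freedom = 4

df = (r−1)(c−1) = (3−1)·(3−1) = 4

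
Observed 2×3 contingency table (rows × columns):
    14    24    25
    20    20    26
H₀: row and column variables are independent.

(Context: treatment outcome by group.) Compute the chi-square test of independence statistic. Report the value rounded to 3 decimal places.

Row totals [63, 66], col totals [34, 44, 51], n=129
χ² = (14−16.60)²/16.60 + (24−21.49)²/21.49 + (25−24.91)²/24.91 + (20−17.40)²/17.40 + (20−22.51)²/22.51 + (26−26.09)²/26.09 = 1.3730
df = 2

test statistic = 1.373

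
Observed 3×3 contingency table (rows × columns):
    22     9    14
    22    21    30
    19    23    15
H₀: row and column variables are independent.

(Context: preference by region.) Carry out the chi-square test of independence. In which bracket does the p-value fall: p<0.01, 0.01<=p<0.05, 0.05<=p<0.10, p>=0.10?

Row totals [45, 73, 57], col totals [63, 53, 59], n=175
χ² = (22−16.20)²/16.20 + (9−13.63)²/13.63 + (14−15.17)²/15.17 + (22−26.28)²/26.28 + (21−22.11)²/22.11 + (30−24.61)²/24.61 + (19−20.52)²/20.52 + (23−17.26)²/17.26 + (15−19.22)²/19.22 = 8.6161
df = 4
p-value (upper-tail) = 0.07144
→ bracket: 0.05<=p<0.10

p-value bracket: 0.05<=p<0.10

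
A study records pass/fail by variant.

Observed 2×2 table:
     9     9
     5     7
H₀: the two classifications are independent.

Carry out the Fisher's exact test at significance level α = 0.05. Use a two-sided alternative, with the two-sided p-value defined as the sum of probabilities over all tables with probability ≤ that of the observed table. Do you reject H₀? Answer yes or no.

reject H₀: no

Margins: r₁=18, r₂=12, c₁=14, c₂=16, n=30
p_obs = C(18,9)·C(12,5)/C(30,14); sum pmf over tables with pmf ≤ p_obs
p-value (two-sided) = 0.72197
At α=0.05: p ≥ α → fail to reject H₀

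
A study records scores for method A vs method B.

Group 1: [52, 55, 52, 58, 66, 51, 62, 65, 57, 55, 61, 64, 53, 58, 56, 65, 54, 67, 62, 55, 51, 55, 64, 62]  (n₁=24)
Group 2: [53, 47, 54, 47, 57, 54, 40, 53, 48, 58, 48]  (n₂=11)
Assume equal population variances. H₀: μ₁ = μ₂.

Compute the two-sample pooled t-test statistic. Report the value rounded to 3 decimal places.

test statistic = 3.946

x̄₁=58.333, s₁=5.198, n₁=24
x̄₂=50.818, s₂=5.307, n₂=11
s_p² = [23·5.198² + 10·5.307²]/33 = 27.3627
SE = √(s_p²·(1/24+1/11)) = 1.9046
t = (58.333−50.818)/1.9046 = 3.9457
df = 33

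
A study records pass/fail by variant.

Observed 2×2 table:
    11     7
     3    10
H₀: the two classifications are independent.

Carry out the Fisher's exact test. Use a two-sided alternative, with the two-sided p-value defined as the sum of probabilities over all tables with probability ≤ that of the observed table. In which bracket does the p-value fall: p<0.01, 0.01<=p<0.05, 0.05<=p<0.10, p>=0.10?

p-value bracket: 0.05<=p<0.10

Margins: r₁=18, r₂=13, c₁=14, c₂=17, n=31
p_obs = C(18,11)·C(13,3)/C(31,14); sum pmf over tables with pmf ≤ p_obs
p-value (two-sided) = 0.06686
→ bracket: 0.05<=p<0.10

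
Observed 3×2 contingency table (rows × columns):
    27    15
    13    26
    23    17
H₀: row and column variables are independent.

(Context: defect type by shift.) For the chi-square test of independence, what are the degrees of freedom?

df = (r−1)(c−1) = (3−1)·(2−1) = 2

degrees of freedom = 2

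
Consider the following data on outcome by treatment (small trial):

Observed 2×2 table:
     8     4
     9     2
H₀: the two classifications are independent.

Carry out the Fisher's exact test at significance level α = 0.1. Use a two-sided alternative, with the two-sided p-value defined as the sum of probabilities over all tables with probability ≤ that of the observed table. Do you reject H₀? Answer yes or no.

reject H₀: no

Margins: r₁=12, r₂=11, c₁=17, c₂=6, n=23
p_obs = C(12,8)·C(11,9)/C(23,17); sum pmf over tables with pmf ≤ p_obs
p-value (two-sided) = 0.64041
At α=0.1: p ≥ α → fail to reject H₀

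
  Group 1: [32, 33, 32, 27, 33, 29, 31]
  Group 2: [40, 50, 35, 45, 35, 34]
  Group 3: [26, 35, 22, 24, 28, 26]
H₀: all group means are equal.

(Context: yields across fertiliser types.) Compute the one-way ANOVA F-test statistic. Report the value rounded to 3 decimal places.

test statistic = 12.435

Group means [31.00, 39.83, 26.83], grand mean 32.474
SSB = Σnᵢ(x̄ᵢ−x̄)² = 531.070; SSW = ΣΣ(x−x̄ᵢ)² = 341.667
MSB = 531.070/2 = 265.5351; MSW = 341.667/16 = 21.3542
F = MSB/MSW = 12.4348
df = (2, 16)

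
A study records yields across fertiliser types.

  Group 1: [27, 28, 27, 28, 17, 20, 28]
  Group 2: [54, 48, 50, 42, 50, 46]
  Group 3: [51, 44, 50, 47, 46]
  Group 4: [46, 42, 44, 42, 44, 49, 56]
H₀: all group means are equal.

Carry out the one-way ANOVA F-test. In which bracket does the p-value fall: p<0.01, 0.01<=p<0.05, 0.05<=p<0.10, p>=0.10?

Group means [25.00, 48.33, 47.60, 46.14], grand mean 41.040
SSB = Σnᵢ(x̄ᵢ−x̄)² = 2517.570; SSW = ΣΣ(x−x̄ᵢ)² = 389.390
MSB = 2517.570/3 = 839.1898; MSW = 389.390/21 = 18.5424
F = MSB/MSW = 45.2579
df = (3, 21)
p-value (upper-tail) = 0.00000
→ bracket: p<0.01

p-value bracket: p<0.01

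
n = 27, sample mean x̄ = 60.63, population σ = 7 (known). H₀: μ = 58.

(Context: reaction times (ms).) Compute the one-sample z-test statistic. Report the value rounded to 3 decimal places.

SE = σ/√n = 7/√27 = 1.3472
z = (x̄−μ₀)/SE = (60.63−58)/1.3472 = 1.9523

test statistic = 1.952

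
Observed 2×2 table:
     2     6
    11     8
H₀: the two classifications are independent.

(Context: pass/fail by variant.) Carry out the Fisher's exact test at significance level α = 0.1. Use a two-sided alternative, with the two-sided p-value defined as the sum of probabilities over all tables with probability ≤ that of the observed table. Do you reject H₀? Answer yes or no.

Margins: r₁=8, r₂=19, c₁=13, c₂=14, n=27
p_obs = C(8,2)·C(19,11)/C(27,13); sum pmf over tables with pmf ≤ p_obs
p-value (two-sided) = 0.20870
At α=0.1: p ≥ α → fail to reject H₀

reject H₀: no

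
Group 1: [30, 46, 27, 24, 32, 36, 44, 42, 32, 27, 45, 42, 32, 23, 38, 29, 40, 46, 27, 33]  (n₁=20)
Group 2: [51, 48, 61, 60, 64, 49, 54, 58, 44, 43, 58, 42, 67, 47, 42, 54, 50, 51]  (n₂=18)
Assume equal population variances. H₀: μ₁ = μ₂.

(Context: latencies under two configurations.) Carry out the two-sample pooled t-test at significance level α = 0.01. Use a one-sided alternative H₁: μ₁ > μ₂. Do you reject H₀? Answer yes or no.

reject H₀: no

x̄₁=34.750, s₁=7.622, n₁=20
x̄₂=52.389, s₂=7.640, n₂=18
s_p² = [19·7.622² + 17·7.640²]/36 = 58.2230
SE = √(s_p²·(1/20+1/18)) = 2.4791
t = (34.750−52.389)/2.4791 = -7.1151
df = 36
p-value (one-sided, H₁ greater) = 1.00000
At α=0.01: p ≥ α → fail to reject H₀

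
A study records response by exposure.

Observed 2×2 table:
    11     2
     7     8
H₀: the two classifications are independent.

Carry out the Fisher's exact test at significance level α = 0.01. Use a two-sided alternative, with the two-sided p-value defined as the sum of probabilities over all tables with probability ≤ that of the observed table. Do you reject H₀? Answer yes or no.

Margins: r₁=13, r₂=15, c₁=18, c₂=10, n=28
p_obs = C(13,11)·C(15,7)/C(28,18); sum pmf over tables with pmf ≤ p_obs
p-value (two-sided) = 0.05457
At α=0.01: p ≥ α → fail to reject H₀

reject H₀: no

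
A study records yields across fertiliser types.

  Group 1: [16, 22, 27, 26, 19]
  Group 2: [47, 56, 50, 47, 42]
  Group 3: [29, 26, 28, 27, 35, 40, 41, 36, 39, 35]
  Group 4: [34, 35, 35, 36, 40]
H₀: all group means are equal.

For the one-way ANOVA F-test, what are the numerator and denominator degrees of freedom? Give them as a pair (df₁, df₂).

degrees of freedom = [3, 21]

k = 4 groups, N = 25 total
df = (k−1, N−k) = (4−1, 25−4) = (3, 21)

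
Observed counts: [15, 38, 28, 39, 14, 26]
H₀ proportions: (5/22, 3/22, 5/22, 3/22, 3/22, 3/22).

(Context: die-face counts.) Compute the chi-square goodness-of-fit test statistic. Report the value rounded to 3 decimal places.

n = 160; E_i = n·p_i = [36.36, 21.82, 36.36, 21.82, 21.82, 21.82]
χ² = (15−36.36)²/36.36 + (38−21.82)²/21.82 + (28−36.36)²/36.36 + (39−21.82)²/21.82 + (14−21.82)²/21.82 + (26−21.82)²/21.82 = 43.6100
df = 5

test statistic = 43.610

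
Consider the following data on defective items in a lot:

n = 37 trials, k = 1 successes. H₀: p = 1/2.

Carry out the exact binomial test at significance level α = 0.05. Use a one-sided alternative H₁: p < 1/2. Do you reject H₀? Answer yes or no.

reject H₀: yes

Exact binomial: n=37, k=1, p₀=1/2=0.5000
P(X≤1) from Σ C(n,i)·p₀^i·(1−p₀)^(n−i)
p-value (one-sided, H₁ less) = 0.00000
At α=0.05: p < α → reject H₀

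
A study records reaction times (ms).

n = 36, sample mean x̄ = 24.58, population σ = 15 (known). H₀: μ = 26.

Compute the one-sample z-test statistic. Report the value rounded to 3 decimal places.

SE = σ/√n = 15/√36 = 2.5000
z = (x̄−μ₀)/SE = (24.58−26)/2.5000 = -0.5680

test statistic = -0.568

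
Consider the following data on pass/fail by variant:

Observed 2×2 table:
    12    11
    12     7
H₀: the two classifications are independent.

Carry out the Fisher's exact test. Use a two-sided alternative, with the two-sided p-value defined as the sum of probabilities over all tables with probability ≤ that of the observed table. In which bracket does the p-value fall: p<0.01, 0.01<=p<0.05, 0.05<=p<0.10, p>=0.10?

Margins: r₁=23, r₂=19, c₁=24, c₂=18, n=42
p_obs = C(23,12)·C(19,12)/C(42,24); sum pmf over tables with pmf ≤ p_obs
p-value (two-sided) = 0.54209
→ bracket: p>=0.10

p-value bracket: p>=0.10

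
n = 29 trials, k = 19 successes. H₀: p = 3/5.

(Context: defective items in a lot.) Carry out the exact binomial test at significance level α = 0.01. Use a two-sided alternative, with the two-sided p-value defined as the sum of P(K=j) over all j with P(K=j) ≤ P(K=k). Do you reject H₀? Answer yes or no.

reject H₀: no

Exact binomial: n=29, k=19, p₀=3/5=0.6000
P(X=j) = C(n,j)·p₀^j·(1−p₀)^(n−j); p = Σ P(X=j) over j with P(X=j) ≤ P(X=19)
p-value (two-sided) = 0.57677
At α=0.01: p ≥ α → fail to reject H₀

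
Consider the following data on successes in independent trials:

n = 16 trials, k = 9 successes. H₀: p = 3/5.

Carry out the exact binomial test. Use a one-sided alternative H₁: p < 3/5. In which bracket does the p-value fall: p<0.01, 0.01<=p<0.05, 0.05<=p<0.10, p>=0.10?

p-value bracket: p>=0.10

Exact binomial: n=16, k=9, p₀=3/5=0.6000
P(X≤9) from Σ C(n,i)·p₀^i·(1−p₀)^(n−i)
p-value (one-sided, H₁ less) = 0.47283
→ bracket: p>=0.10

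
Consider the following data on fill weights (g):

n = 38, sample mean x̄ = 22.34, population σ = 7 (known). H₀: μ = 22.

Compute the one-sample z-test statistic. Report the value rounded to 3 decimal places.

test statistic = 0.299

SE = σ/√n = 7/√38 = 1.1355
z = (x̄−μ₀)/SE = (22.34−22)/1.1355 = 0.2994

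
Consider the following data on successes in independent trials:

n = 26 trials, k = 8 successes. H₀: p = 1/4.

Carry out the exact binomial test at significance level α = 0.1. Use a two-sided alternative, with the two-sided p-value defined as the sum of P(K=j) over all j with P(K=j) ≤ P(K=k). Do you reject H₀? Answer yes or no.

reject H₀: no

Exact binomial: n=26, k=8, p₀=1/4=0.2500
P(X=j) = C(n,j)·p₀^j·(1−p₀)^(n−j); p = Σ P(X=j) over j with P(X=j) ≤ P(X=8)
p-value (two-sided) = 0.49921
At α=0.1: p ≥ α → fail to reject H₀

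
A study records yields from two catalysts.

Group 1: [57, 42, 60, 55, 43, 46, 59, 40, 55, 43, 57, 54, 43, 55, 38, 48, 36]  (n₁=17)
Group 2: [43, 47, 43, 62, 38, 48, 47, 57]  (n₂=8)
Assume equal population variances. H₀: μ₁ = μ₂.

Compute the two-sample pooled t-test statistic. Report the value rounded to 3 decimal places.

x̄₁=48.882, s₁=7.983, n₁=17
x̄₂=48.125, s₂=7.827, n₂=8
s_p² = [16·7.983² + 7·7.827²]/23 = 62.9843
SE = √(s_p²·(1/17+1/8)) = 3.4026
t = (48.882−48.125)/3.4026 = 0.2226
df = 23

test statistic = 0.223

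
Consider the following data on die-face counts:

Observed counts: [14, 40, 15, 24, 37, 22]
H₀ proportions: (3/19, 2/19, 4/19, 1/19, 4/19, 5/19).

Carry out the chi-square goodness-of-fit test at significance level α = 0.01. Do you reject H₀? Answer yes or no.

n = 152; E_i = n·p_i = [24.00, 16.00, 32.00, 8.00, 32.00, 40.00]
χ² = (14−24.00)²/24.00 + (40−16.00)²/16.00 + (15−32.00)²/32.00 + (24−8.00)²/8.00 + (37−32.00)²/32.00 + (22−40.00)²/40.00 = 90.0792
df = 5
p-value (upper-tail) = 0.00000
At α=0.01: p < α → reject H₀

reject H₀: yes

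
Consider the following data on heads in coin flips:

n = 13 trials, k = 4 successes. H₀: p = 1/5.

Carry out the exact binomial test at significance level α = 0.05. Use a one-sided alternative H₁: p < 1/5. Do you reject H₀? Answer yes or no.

reject H₀: no

Exact binomial: n=13, k=4, p₀=1/5=0.2000
P(X≤4) from Σ C(n,i)·p₀^i·(1−p₀)^(n−i)
p-value (one-sided, H₁ less) = 0.90087
At α=0.05: p ≥ α → fail to reject H₀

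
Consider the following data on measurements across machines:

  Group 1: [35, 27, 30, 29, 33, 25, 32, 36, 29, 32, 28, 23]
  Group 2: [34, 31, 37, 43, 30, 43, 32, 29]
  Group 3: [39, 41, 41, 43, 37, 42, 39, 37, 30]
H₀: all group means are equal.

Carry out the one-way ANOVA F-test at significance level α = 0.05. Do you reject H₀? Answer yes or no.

reject H₀: yes

Group means [29.92, 34.88, 38.78], grand mean 34.034
SSB = Σnᵢ(x̄ᵢ−x̄)² = 411.618; SSW = ΣΣ(x−x̄ᵢ)² = 507.347
MSB = 411.618/2 = 205.8091; MSW = 507.347/26 = 19.5134
F = MSB/MSW = 10.5471
df = (2, 26)
p-value (upper-tail) = 0.00044
At α=0.05: p < α → reject H₀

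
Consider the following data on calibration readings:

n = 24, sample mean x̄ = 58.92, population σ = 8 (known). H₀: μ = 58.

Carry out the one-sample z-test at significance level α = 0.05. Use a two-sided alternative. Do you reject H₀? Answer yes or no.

reject H₀: no

SE = σ/√n = 8/√24 = 1.6330
z = (x̄−μ₀)/SE = (58.92−58)/1.6330 = 0.5634
p-value (two-sided) = 0.57317
At α=0.05: p ≥ α → fail to reject H₀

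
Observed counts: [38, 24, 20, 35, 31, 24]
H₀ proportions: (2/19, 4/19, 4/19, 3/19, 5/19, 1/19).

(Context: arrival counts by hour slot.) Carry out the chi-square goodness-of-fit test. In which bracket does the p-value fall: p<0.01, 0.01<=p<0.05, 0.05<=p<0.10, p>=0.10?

p-value bracket: p<0.01

n = 172; E_i = n·p_i = [18.11, 36.21, 36.21, 27.16, 45.26, 9.05]
χ² = (38−18.11)²/18.11 + (24−36.21)²/36.21 + (20−36.21)²/36.21 + (35−27.16)²/27.16 + (31−45.26)²/45.26 + (24−9.05)²/9.05 = 64.6752
df = 5
p-value (upper-tail) = 0.00000
→ bracket: p<0.01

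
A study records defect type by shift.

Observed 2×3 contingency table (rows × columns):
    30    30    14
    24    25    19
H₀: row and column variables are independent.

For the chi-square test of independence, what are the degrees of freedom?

degrees of freedom = 2

df = (r−1)(c−1) = (2−1)·(3−1) = 2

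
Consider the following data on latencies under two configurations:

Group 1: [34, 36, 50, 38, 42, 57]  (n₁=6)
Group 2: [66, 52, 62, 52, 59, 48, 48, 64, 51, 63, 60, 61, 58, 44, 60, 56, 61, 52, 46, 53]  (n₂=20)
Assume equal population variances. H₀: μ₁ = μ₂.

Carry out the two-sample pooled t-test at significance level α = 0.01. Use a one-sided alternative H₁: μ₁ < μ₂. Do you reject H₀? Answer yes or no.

x̄₁=42.833, s₁=8.954, n₁=6
x̄₂=55.800, s₂=6.477, n₂=20
s_p² = [5·8.954² + 19·6.477²]/24 = 49.9181
SE = √(s_p²·(1/6+1/20)) = 3.2887
t = (42.833−55.800)/3.2887 = -3.9428
df = 24
p-value (one-sided, H₁ less) = 0.00030
At α=0.01: p < α → reject H₀

reject H₀: yes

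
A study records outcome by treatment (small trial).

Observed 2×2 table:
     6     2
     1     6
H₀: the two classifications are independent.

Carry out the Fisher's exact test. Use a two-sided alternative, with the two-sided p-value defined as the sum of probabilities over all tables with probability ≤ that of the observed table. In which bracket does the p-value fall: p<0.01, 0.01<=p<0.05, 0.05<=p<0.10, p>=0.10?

p-value bracket: 0.01<=p<0.05

Margins: r₁=8, r₂=7, c₁=7, c₂=8, n=15
p_obs = C(8,6)·C(7,1)/C(15,7); sum pmf over tables with pmf ≤ p_obs
p-value (two-sided) = 0.04056
→ bracket: 0.01<=p<0.05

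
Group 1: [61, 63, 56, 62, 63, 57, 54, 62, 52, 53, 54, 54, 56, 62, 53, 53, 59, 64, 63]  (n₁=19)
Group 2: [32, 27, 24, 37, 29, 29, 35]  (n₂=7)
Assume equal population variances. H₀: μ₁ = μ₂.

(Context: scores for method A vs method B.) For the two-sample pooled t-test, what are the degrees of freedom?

df = n₁ + n₂ − 2 = 19 + 7 − 2 = 24

degrees of freedom = 24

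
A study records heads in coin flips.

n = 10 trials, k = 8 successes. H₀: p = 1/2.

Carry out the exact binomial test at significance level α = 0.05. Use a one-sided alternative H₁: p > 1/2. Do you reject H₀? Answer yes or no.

Exact binomial: n=10, k=8, p₀=1/2=0.5000
P(X≥8) from Σ C(n,i)·p₀^i·(1−p₀)^(n−i)
p-value (one-sided, H₁ greater) = 0.05469
At α=0.05: p ≥ α → fail to reject H₀

reject H₀: no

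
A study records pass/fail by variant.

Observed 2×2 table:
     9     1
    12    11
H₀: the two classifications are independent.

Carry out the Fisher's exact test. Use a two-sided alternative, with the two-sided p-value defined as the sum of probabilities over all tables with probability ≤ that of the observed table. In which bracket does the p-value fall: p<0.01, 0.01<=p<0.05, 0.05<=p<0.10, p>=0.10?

p-value bracket: 0.05<=p<0.10

Margins: r₁=10, r₂=23, c₁=21, c₂=12, n=33
p_obs = C(10,9)·C(23,12)/C(33,21); sum pmf over tables with pmf ≤ p_obs
p-value (two-sided) = 0.05447
→ bracket: 0.05<=p<0.10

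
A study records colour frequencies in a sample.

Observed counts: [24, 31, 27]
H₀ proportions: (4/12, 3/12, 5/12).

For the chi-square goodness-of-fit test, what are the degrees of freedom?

df = k − 1 = 3 − 1 = 2

degrees of freedom = 2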